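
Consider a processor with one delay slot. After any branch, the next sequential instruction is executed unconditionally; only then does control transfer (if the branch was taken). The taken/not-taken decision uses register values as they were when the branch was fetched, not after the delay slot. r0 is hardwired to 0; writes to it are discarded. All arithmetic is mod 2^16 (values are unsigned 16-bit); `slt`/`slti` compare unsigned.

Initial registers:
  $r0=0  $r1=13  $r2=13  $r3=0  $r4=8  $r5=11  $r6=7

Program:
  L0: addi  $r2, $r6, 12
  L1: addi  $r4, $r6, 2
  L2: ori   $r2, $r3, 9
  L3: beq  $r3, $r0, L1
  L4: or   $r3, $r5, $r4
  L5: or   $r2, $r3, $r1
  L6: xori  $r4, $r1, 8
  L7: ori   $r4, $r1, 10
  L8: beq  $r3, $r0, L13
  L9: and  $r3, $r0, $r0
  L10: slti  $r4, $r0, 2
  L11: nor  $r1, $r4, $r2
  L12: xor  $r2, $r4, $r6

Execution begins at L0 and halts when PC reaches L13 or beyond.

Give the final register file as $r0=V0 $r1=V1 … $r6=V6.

#0 addi  $r2, $r6, 12 ; 0/13/19/0/8/11/7
#1 addi  $r4, $r6, 2 ; 0/13/19/0/9/11/7
#2 ori   $r2, $r3, 9 ; 0/13/9/0/9/11/7
#3 beq  $r3, $r0, L1 ; 0/13/9/0/9/11/7 ; →target
#4 or   $r3, $r5, $r4 ; 0/13/9/11/9/11/7
#1 addi  $r4, $r6, 2 ; 0/13/9/11/9/11/7
#2 ori   $r2, $r3, 9 ; 0/13/11/11/9/11/7
#3 beq  $r3, $r0, L1 ; 0/13/11/11/9/11/7 ; →fallthru
#4 or   $r3, $r5, $r4 ; 0/13/11/11/9/11/7
#5 or   $r2, $r3, $r1 ; 0/13/15/11/9/11/7
#6 xori  $r4, $r1, 8 ; 0/13/15/11/5/11/7
#7 ori   $r4, $r1, 10 ; 0/13/15/11/15/11/7
#8 beq  $r3, $r0, L13 ; 0/13/15/11/15/11/7 ; →fallthru
#9 and  $r3, $r0, $r0 ; 0/13/15/0/15/11/7
#10 slti  $r4, $r0, 2 ; 0/13/15/0/1/11/7
#11 nor  $r1, $r4, $r2 ; 0/65520/15/0/1/11/7
#12 xor  $r2, $r4, $r6 ; 0/65520/6/0/1/11/7

$r0=0 $r1=65520 $r2=6 $r3=0 $r4=1 $r5=11 $r6=7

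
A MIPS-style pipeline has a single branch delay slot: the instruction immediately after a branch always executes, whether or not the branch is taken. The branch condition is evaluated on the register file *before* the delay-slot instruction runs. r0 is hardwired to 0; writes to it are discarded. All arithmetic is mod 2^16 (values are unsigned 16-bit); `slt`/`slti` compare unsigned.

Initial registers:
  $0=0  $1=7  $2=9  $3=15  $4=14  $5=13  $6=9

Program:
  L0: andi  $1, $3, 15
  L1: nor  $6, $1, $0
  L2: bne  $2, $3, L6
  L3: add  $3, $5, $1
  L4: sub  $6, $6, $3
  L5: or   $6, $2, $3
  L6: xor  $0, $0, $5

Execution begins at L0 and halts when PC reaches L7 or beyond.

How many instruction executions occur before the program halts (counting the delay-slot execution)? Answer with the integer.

PC=0  andi  $1, $3, 15       | $0=0 $1=15 $2=9 $3=15 $4=14 $5=13 $6=9
PC=1  nor  $6, $1, $0        | $0=0 $1=15 $2=9 $3=15 $4=14 $5=13 $6=65520
PC=2  bne  $2, $3, L6        | $0=0 $1=15 $2=9 $3=15 $4=14 $5=13 $6=65520  [TAKEN]
PC=3  add  $3, $5, $1        | $0=0 $1=15 $2=9 $3=28 $4=14 $5=13 $6=65520
PC=6  xor  $0, $0, $5        | $0=0 $1=15 $2=9 $3=28 $4=14 $5=13 $6=65520

5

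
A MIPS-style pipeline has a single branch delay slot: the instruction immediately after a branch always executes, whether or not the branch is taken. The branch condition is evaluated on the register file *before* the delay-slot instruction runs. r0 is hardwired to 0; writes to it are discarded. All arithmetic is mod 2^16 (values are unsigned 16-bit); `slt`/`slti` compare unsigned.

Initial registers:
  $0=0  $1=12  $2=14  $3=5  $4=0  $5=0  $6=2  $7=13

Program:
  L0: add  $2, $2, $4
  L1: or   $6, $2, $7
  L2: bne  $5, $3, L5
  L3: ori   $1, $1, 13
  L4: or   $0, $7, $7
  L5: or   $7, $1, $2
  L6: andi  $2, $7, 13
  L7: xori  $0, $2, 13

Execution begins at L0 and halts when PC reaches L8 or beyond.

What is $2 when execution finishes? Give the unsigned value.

13

#0 add  $2, $2, $4 ; 0/12/14/5/0/0/2/13
#1 or   $6, $2, $7 ; 0/12/14/5/0/0/15/13
#2 bne  $5, $3, L5 ; 0/12/14/5/0/0/15/13 ; →target
#3 ori   $1, $1, 13 ; 0/13/14/5/0/0/15/13
#5 or   $7, $1, $2 ; 0/13/14/5/0/0/15/15
#6 andi  $2, $7, 13 ; 0/13/13/5/0/0/15/15
#7 xori  $0, $2, 13 ; 0/13/13/5/0/0/15/15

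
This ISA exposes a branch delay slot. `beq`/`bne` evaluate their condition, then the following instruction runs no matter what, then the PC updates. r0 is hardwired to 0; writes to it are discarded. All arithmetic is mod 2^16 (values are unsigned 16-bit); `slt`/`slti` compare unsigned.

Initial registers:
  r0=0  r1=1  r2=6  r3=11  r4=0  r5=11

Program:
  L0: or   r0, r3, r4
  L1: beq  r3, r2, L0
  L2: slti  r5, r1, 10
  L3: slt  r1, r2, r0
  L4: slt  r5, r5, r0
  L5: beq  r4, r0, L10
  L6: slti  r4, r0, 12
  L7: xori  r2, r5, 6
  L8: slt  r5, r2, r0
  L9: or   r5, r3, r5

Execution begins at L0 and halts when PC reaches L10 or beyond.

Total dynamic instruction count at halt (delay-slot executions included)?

  step pc=0: or   r0, r3, r4  regs=(0,1,6,11,0,11)
  step pc=1: beq  r3, r2, L0  cond=F  regs=(0,1,6,11,0,11)
  step pc=2: slti  r5, r1, 10  regs=(0,1,6,11,0,1)
  step pc=3: slt  r1, r2, r0  regs=(0,0,6,11,0,1)
  step pc=4: slt  r5, r5, r0  regs=(0,0,6,11,0,0)
  step pc=5: beq  r4, r0, L10  cond=T  regs=(0,0,6,11,0,0)
  step pc=6: slti  r4, r0, 12  regs=(0,0,6,11,1,0)

7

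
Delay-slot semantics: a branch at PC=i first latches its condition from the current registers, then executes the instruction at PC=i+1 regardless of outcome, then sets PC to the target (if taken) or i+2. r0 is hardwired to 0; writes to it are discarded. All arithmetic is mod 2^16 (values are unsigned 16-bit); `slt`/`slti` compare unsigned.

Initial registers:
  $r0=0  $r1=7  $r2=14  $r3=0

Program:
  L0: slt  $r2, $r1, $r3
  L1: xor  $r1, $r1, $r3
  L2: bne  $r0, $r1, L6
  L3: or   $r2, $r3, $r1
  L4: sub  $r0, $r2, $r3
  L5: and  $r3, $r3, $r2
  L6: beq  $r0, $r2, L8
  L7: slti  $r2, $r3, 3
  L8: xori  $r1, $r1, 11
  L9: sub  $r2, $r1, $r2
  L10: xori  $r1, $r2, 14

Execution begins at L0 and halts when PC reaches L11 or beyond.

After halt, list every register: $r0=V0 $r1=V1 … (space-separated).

$r0=0 $r1=5 $r2=11 $r3=0

[0] slt  $r2, $r1, $r3  →  {$r0:0, $r1:7, $r2:0, $r3:0}
[1] xor  $r1, $r1, $r3  →  {$r0:0, $r1:7, $r2:0, $r3:0}
[2] bne  $r0, $r1, L6  →  {$r0:0, $r1:7, $r2:0, $r3:0}  ⟨branch taken⟩
[3] or   $r2, $r3, $r1  →  {$r0:0, $r1:7, $r2:7, $r3:0}
[6] beq  $r0, $r2, L8  →  {$r0:0, $r1:7, $r2:7, $r3:0}  ⟨branch fallthrough⟩
[7] slti  $r2, $r3, 3  →  {$r0:0, $r1:7, $r2:1, $r3:0}
[8] xori  $r1, $r1, 11  →  {$r0:0, $r1:12, $r2:1, $r3:0}
[9] sub  $r2, $r1, $r2  →  {$r0:0, $r1:12, $r2:11, $r3:0}
[10] xori  $r1, $r2, 14  →  {$r0:0, $r1:5, $r2:11, $r3:0}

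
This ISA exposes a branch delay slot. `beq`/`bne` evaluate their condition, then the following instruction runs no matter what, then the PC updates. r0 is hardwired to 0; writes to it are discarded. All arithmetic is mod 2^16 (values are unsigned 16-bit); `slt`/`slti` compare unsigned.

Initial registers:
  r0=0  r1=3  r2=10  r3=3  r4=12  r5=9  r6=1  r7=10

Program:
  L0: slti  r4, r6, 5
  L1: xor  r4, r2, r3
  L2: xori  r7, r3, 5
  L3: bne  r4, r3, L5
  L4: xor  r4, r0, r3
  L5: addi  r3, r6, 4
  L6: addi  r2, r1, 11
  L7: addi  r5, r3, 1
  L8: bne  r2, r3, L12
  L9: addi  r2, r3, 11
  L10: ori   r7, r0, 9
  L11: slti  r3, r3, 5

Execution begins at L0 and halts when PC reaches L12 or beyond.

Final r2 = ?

16

#0 slti  r4, r6, 5 ; 0/3/10/3/1/9/1/10
#1 xor  r4, r2, r3 ; 0/3/10/3/9/9/1/10
#2 xori  r7, r3, 5 ; 0/3/10/3/9/9/1/6
#3 bne  r4, r3, L5 ; 0/3/10/3/9/9/1/6 ; →target
#4 xor  r4, r0, r3 ; 0/3/10/3/3/9/1/6
#5 addi  r3, r6, 4 ; 0/3/10/5/3/9/1/6
#6 addi  r2, r1, 11 ; 0/3/14/5/3/9/1/6
#7 addi  r5, r3, 1 ; 0/3/14/5/3/6/1/6
#8 bne  r2, r3, L12 ; 0/3/14/5/3/6/1/6 ; →target
#9 addi  r2, r3, 11 ; 0/3/16/5/3/6/1/6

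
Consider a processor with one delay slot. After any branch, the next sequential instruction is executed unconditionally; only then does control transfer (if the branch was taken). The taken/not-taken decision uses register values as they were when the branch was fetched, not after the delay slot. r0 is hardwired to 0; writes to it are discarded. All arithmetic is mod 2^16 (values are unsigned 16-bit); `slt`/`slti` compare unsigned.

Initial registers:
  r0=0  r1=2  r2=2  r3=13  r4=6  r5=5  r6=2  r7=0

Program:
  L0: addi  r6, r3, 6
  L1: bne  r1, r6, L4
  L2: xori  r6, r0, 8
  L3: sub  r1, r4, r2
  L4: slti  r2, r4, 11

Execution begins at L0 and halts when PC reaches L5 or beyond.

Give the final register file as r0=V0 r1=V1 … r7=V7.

#0 addi  r6, r3, 6 ; 0/2/2/13/6/5/19/0
#1 bne  r1, r6, L4 ; 0/2/2/13/6/5/19/0 ; →target
#2 xori  r6, r0, 8 ; 0/2/2/13/6/5/8/0
#4 slti  r2, r4, 11 ; 0/2/1/13/6/5/8/0

r0=0 r1=2 r2=1 r3=13 r4=6 r5=5 r6=8 r7=0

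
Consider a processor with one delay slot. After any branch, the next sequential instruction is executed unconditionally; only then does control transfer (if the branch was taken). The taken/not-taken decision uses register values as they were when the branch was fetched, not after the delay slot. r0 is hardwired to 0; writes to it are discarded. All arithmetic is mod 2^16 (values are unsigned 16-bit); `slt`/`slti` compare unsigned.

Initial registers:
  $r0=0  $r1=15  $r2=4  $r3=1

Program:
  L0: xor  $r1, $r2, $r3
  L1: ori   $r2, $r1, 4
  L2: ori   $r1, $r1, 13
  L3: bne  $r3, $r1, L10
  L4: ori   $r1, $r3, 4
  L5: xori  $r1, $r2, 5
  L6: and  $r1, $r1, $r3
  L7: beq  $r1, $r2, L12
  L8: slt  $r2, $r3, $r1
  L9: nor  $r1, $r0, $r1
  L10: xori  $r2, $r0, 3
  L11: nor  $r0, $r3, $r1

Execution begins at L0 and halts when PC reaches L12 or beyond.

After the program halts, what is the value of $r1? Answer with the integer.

#0 xor  $r1, $r2, $r3 ; 0/5/4/1
#1 ori   $r2, $r1, 4 ; 0/5/5/1
#2 ori   $r1, $r1, 13 ; 0/13/5/1
#3 bne  $r3, $r1, L10 ; 0/13/5/1 ; →target
#4 ori   $r1, $r3, 4 ; 0/5/5/1
#10 xori  $r2, $r0, 3 ; 0/5/3/1
#11 nor  $r0, $r3, $r1 ; 0/5/3/1

5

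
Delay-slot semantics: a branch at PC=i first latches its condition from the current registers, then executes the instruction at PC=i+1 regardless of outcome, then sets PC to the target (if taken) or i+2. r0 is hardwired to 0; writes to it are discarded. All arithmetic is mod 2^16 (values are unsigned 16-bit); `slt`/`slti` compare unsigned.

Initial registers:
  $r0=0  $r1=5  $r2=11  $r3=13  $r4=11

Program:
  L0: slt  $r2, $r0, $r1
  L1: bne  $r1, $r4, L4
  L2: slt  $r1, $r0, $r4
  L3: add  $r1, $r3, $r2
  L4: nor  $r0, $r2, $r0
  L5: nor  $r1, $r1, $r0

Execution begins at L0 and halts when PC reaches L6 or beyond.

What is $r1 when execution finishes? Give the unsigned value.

#0 slt  $r2, $r0, $r1 ; 0/5/1/13/11
#1 bne  $r1, $r4, L4 ; 0/5/1/13/11 ; →target
#2 slt  $r1, $r0, $r4 ; 0/1/1/13/11
#4 nor  $r0, $r2, $r0 ; 0/1/1/13/11
#5 nor  $r1, $r1, $r0 ; 0/65534/1/13/11

65534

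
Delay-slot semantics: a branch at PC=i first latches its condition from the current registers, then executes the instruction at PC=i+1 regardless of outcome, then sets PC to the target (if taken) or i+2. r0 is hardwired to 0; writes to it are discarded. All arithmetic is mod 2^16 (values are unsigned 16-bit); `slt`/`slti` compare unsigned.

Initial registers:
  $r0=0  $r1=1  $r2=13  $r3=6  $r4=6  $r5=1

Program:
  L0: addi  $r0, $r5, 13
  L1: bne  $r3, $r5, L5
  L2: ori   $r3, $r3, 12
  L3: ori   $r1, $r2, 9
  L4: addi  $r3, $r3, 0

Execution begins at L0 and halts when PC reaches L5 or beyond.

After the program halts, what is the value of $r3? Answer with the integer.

14

PC=0  addi  $r0, $r5, 13     | $r0=0 $r1=1 $r2=13 $r3=6 $r4=6 $r5=1
PC=1  bne  $r3, $r5, L5      | $r0=0 $r1=1 $r2=13 $r3=6 $r4=6 $r5=1  [TAKEN]
PC=2  ori   $r3, $r3, 12     | $r0=0 $r1=1 $r2=13 $r3=14 $r4=6 $r5=1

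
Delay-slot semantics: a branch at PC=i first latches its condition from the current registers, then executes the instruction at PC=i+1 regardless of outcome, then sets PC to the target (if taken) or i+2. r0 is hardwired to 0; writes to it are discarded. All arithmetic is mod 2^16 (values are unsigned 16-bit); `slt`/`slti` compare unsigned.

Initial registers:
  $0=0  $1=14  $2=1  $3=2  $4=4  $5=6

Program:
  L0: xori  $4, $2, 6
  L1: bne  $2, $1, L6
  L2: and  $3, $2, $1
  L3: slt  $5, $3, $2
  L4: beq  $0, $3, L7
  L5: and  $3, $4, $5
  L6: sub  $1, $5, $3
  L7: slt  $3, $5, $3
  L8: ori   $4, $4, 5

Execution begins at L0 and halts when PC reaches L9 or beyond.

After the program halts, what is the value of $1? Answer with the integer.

#0 xori  $4, $2, 6 ; 0/14/1/2/7/6
#1 bne  $2, $1, L6 ; 0/14/1/2/7/6 ; →target
#2 and  $3, $2, $1 ; 0/14/1/0/7/6
#6 sub  $1, $5, $3 ; 0/6/1/0/7/6
#7 slt  $3, $5, $3 ; 0/6/1/0/7/6
#8 ori   $4, $4, 5 ; 0/6/1/0/7/6

6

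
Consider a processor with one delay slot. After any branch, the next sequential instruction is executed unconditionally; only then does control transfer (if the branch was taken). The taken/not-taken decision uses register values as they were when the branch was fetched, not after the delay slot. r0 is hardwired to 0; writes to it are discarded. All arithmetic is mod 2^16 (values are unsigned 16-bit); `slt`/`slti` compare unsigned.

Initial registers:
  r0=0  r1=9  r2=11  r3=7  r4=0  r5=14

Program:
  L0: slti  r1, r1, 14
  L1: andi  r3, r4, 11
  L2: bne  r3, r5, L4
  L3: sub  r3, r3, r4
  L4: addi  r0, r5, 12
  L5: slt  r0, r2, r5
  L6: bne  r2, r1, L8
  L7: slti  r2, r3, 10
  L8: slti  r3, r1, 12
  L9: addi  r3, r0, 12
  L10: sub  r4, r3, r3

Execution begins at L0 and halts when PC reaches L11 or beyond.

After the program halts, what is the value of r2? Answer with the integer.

1

  step pc=0: slti  r1, r1, 14  regs=(0,1,11,7,0,14)
  step pc=1: andi  r3, r4, 11  regs=(0,1,11,0,0,14)
  step pc=2: bne  r3, r5, L4  cond=T  regs=(0,1,11,0,0,14)
  step pc=3: sub  r3, r3, r4  regs=(0,1,11,0,0,14)
  step pc=4: addi  r0, r5, 12  regs=(0,1,11,0,0,14)
  step pc=5: slt  r0, r2, r5  regs=(0,1,11,0,0,14)
  step pc=6: bne  r2, r1, L8  cond=T  regs=(0,1,11,0,0,14)
  step pc=7: slti  r2, r3, 10  regs=(0,1,1,0,0,14)
  step pc=8: slti  r3, r1, 12  regs=(0,1,1,1,0,14)
  step pc=9: addi  r3, r0, 12  regs=(0,1,1,12,0,14)
  step pc=10: sub  r4, r3, r3  regs=(0,1,1,12,0,14)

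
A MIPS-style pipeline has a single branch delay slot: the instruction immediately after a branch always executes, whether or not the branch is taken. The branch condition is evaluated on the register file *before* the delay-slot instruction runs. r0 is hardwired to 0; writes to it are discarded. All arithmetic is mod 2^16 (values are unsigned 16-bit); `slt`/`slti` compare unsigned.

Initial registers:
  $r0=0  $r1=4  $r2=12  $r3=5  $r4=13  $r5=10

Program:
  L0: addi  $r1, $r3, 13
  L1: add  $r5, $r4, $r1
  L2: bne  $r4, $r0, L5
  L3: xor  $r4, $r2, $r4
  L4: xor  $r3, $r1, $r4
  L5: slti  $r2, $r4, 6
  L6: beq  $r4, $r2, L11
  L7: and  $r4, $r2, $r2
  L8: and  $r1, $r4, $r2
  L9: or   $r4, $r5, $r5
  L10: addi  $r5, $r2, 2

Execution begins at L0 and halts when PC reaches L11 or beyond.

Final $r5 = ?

#0 addi  $r1, $r3, 13 ; 0/18/12/5/13/10
#1 add  $r5, $r4, $r1 ; 0/18/12/5/13/31
#2 bne  $r4, $r0, L5 ; 0/18/12/5/13/31 ; →target
#3 xor  $r4, $r2, $r4 ; 0/18/12/5/1/31
#5 slti  $r2, $r4, 6 ; 0/18/1/5/1/31
#6 beq  $r4, $r2, L11 ; 0/18/1/5/1/31 ; →target
#7 and  $r4, $r2, $r2 ; 0/18/1/5/1/31

31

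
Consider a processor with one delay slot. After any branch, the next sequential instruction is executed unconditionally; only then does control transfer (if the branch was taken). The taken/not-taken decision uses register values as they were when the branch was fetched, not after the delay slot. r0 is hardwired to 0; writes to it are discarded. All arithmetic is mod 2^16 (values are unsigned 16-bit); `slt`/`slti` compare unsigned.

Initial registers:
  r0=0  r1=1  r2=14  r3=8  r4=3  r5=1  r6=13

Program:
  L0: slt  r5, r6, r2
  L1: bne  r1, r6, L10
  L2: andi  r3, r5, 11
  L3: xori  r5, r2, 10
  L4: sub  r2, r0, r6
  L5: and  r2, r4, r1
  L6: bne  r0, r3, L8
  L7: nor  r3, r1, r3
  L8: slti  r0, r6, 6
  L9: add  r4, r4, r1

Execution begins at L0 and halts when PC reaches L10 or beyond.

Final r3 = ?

#0 slt  r5, r6, r2 ; 0/1/14/8/3/1/13
#1 bne  r1, r6, L10 ; 0/1/14/8/3/1/13 ; →target
#2 andi  r3, r5, 11 ; 0/1/14/1/3/1/13

1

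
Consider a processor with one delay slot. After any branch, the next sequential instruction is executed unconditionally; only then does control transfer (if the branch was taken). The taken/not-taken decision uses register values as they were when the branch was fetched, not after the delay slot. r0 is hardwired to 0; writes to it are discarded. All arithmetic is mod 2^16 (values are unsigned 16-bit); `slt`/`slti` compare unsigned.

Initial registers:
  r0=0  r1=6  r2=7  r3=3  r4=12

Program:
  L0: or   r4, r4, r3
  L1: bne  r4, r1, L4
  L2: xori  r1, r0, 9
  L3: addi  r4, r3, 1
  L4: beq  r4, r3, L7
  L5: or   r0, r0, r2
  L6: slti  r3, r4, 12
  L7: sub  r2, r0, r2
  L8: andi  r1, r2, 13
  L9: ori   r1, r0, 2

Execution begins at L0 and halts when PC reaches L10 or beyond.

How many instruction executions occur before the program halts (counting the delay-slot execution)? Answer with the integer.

9

  step pc=0: or   r4, r4, r3  regs=(0,6,7,3,15)
  step pc=1: bne  r4, r1, L4  cond=T  regs=(0,6,7,3,15)
  step pc=2: xori  r1, r0, 9  regs=(0,9,7,3,15)
  step pc=4: beq  r4, r3, L7  cond=F  regs=(0,9,7,3,15)
  step pc=5: or   r0, r0, r2  regs=(0,9,7,3,15)
  step pc=6: slti  r3, r4, 12  regs=(0,9,7,0,15)
  step pc=7: sub  r2, r0, r2  regs=(0,9,65529,0,15)
  step pc=8: andi  r1, r2, 13  regs=(0,9,65529,0,15)
  step pc=9: ori   r1, r0, 2  regs=(0,2,65529,0,15)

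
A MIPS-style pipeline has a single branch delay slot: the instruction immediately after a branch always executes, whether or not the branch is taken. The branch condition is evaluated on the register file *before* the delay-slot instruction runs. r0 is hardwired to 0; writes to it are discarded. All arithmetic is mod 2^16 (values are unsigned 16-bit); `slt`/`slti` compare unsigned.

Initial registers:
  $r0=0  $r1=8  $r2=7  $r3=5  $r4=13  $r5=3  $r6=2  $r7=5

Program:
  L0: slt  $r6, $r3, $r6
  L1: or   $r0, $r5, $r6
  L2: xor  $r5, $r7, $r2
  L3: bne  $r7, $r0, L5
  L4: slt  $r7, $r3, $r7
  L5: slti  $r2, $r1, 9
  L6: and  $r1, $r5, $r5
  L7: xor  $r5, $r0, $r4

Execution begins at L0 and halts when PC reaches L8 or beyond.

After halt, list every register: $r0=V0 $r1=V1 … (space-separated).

[0] slt  $r6, $r3, $r6  →  {$r0:0, $r1:8, $r2:7, $r3:5, $r4:13, $r5:3, $r6:0, $r7:5}
[1] or   $r0, $r5, $r6  →  {$r0:0, $r1:8, $r2:7, $r3:5, $r4:13, $r5:3, $r6:0, $r7:5}
[2] xor  $r5, $r7, $r2  →  {$r0:0, $r1:8, $r2:7, $r3:5, $r4:13, $r5:2, $r6:0, $r7:5}
[3] bne  $r7, $r0, L5  →  {$r0:0, $r1:8, $r2:7, $r3:5, $r4:13, $r5:2, $r6:0, $r7:5}  ⟨branch taken⟩
[4] slt  $r7, $r3, $r7  →  {$r0:0, $r1:8, $r2:7, $r3:5, $r4:13, $r5:2, $r6:0, $r7:0}
[5] slti  $r2, $r1, 9  →  {$r0:0, $r1:8, $r2:1, $r3:5, $r4:13, $r5:2, $r6:0, $r7:0}
[6] and  $r1, $r5, $r5  →  {$r0:0, $r1:2, $r2:1, $r3:5, $r4:13, $r5:2, $r6:0, $r7:0}
[7] xor  $r5, $r0, $r4  →  {$r0:0, $r1:2, $r2:1, $r3:5, $r4:13, $r5:13, $r6:0, $r7:0}

$r0=0 $r1=2 $r2=1 $r3=5 $r4=13 $r5=13 $r6=0 $r7=0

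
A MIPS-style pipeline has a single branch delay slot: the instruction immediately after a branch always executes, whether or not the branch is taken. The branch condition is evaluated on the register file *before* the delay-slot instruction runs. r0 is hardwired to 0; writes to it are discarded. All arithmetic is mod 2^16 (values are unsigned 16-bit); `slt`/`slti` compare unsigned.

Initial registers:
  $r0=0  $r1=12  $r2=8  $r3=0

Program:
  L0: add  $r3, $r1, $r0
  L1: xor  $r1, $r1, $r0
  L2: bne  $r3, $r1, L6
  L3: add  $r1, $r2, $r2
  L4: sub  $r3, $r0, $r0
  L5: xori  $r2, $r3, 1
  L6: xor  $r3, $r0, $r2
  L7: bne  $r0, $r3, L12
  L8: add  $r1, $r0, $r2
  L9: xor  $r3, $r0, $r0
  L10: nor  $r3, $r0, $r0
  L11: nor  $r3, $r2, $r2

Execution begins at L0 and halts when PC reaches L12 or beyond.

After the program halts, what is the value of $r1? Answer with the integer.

PC=0  add  $r3, $r1, $r0     | $r0=0 $r1=12 $r2=8 $r3=12
PC=1  xor  $r1, $r1, $r0     | $r0=0 $r1=12 $r2=8 $r3=12
PC=2  bne  $r3, $r1, L6      | $r0=0 $r1=12 $r2=8 $r3=12  [not taken]
PC=3  add  $r1, $r2, $r2     | $r0=0 $r1=16 $r2=8 $r3=12
PC=4  sub  $r3, $r0, $r0     | $r0=0 $r1=16 $r2=8 $r3=0
PC=5  xori  $r2, $r3, 1      | $r0=0 $r1=16 $r2=1 $r3=0
PC=6  xor  $r3, $r0, $r2     | $r0=0 $r1=16 $r2=1 $r3=1
PC=7  bne  $r0, $r3, L12     | $r0=0 $r1=16 $r2=1 $r3=1  [TAKEN]
PC=8  add  $r1, $r0, $r2     | $r0=0 $r1=1 $r2=1 $r3=1

1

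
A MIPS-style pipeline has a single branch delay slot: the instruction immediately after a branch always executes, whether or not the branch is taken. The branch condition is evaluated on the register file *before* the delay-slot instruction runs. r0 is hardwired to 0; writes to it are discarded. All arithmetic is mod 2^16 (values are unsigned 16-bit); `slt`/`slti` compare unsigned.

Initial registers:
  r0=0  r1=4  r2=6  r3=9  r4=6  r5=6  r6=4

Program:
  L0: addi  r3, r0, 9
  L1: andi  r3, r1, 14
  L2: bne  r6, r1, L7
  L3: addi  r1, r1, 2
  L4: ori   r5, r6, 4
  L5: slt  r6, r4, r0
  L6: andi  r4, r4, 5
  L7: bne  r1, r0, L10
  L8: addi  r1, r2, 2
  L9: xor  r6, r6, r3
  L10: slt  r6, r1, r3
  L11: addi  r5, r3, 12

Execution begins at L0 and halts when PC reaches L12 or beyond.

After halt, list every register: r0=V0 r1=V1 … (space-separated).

  step pc=0: addi  r3, r0, 9  regs=(0,4,6,9,6,6,4)
  step pc=1: andi  r3, r1, 14  regs=(0,4,6,4,6,6,4)
  step pc=2: bne  r6, r1, L7  cond=F  regs=(0,4,6,4,6,6,4)
  step pc=3: addi  r1, r1, 2  regs=(0,6,6,4,6,6,4)
  step pc=4: ori   r5, r6, 4  regs=(0,6,6,4,6,4,4)
  step pc=5: slt  r6, r4, r0  regs=(0,6,6,4,6,4,0)
  step pc=6: andi  r4, r4, 5  regs=(0,6,6,4,4,4,0)
  step pc=7: bne  r1, r0, L10  cond=T  regs=(0,6,6,4,4,4,0)
  step pc=8: addi  r1, r2, 2  regs=(0,8,6,4,4,4,0)
  step pc=10: slt  r6, r1, r3  regs=(0,8,6,4,4,4,0)
  step pc=11: addi  r5, r3, 12  regs=(0,8,6,4,4,16,0)

r0=0 r1=8 r2=6 r3=4 r4=4 r5=16 r6=0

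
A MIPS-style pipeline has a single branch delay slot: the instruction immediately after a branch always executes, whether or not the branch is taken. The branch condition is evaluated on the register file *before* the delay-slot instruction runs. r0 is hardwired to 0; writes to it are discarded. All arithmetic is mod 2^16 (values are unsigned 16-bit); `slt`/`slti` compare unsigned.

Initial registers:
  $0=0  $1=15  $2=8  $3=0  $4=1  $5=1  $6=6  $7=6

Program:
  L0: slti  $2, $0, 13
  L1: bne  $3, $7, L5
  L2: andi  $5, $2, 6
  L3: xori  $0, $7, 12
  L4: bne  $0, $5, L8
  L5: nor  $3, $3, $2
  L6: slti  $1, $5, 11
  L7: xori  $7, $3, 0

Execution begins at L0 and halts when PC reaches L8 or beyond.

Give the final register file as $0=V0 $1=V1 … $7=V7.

$0=0 $1=1 $2=1 $3=65534 $4=1 $5=0 $6=6 $7=65534

[0] slti  $2, $0, 13  →  {$0:0, $1:15, $2:1, $3:0, $4:1, $5:1, $6:6, $7:6}
[1] bne  $3, $7, L5  →  {$0:0, $1:15, $2:1, $3:0, $4:1, $5:1, $6:6, $7:6}  ⟨branch taken⟩
[2] andi  $5, $2, 6  →  {$0:0, $1:15, $2:1, $3:0, $4:1, $5:0, $6:6, $7:6}
[5] nor  $3, $3, $2  →  {$0:0, $1:15, $2:1, $3:65534, $4:1, $5:0, $6:6, $7:6}
[6] slti  $1, $5, 11  →  {$0:0, $1:1, $2:1, $3:65534, $4:1, $5:0, $6:6, $7:6}
[7] xori  $7, $3, 0  →  {$0:0, $1:1, $2:1, $3:65534, $4:1, $5:0, $6:6, $7:65534}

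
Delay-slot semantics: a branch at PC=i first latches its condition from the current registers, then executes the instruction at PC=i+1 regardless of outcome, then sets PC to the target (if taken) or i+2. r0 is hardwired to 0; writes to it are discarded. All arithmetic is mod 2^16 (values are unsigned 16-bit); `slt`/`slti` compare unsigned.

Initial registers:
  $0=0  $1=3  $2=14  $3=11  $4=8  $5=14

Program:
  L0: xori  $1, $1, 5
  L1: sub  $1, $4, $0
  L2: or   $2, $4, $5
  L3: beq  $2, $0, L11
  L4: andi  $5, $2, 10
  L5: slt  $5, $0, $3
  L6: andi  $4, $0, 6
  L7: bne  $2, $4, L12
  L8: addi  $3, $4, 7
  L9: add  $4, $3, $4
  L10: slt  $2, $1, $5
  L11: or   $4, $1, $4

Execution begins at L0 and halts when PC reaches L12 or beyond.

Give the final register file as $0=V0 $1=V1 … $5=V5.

[0] xori  $1, $1, 5  →  {$0:0, $1:6, $2:14, $3:11, $4:8, $5:14}
[1] sub  $1, $4, $0  →  {$0:0, $1:8, $2:14, $3:11, $4:8, $5:14}
[2] or   $2, $4, $5  →  {$0:0, $1:8, $2:14, $3:11, $4:8, $5:14}
[3] beq  $2, $0, L11  →  {$0:0, $1:8, $2:14, $3:11, $4:8, $5:14}  ⟨branch fallthrough⟩
[4] andi  $5, $2, 10  →  {$0:0, $1:8, $2:14, $3:11, $4:8, $5:10}
[5] slt  $5, $0, $3  →  {$0:0, $1:8, $2:14, $3:11, $4:8, $5:1}
[6] andi  $4, $0, 6  →  {$0:0, $1:8, $2:14, $3:11, $4:0, $5:1}
[7] bne  $2, $4, L12  →  {$0:0, $1:8, $2:14, $3:11, $4:0, $5:1}  ⟨branch taken⟩
[8] addi  $3, $4, 7  →  {$0:0, $1:8, $2:14, $3:7, $4:0, $5:1}

$0=0 $1=8 $2=14 $3=7 $4=0 $5=1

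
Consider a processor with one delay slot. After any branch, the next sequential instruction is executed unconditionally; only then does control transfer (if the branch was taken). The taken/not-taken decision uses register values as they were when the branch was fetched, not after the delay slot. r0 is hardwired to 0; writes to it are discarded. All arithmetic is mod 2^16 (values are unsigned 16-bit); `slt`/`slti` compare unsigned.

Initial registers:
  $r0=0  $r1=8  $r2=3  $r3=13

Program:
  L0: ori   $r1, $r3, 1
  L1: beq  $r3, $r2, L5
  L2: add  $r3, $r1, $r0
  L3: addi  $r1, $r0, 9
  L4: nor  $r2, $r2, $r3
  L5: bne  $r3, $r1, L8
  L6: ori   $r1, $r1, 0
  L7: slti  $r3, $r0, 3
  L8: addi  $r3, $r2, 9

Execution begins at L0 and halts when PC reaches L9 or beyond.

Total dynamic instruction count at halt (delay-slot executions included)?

#0 ori   $r1, $r3, 1 ; 0/13/3/13
#1 beq  $r3, $r2, L5 ; 0/13/3/13 ; →fallthru
#2 add  $r3, $r1, $r0 ; 0/13/3/13
#3 addi  $r1, $r0, 9 ; 0/9/3/13
#4 nor  $r2, $r2, $r3 ; 0/9/65520/13
#5 bne  $r3, $r1, L8 ; 0/9/65520/13 ; →target
#6 ori   $r1, $r1, 0 ; 0/9/65520/13
#8 addi  $r3, $r2, 9 ; 0/9/65520/65529

8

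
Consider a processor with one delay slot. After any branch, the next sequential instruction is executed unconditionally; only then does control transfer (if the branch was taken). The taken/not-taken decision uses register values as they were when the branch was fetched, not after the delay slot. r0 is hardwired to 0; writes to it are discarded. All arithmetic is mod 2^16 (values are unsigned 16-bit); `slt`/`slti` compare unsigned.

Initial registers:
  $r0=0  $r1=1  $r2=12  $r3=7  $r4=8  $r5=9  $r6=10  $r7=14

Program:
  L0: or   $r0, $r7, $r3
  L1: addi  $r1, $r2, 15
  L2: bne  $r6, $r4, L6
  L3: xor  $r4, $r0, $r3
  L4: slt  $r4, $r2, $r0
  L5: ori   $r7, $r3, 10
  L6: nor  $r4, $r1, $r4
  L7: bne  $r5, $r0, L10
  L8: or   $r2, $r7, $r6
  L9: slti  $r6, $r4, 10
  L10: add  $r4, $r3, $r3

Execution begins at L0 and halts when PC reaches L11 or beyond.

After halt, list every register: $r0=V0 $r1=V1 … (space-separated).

[0] or   $r0, $r7, $r3  →  {$r0:0, $r1:1, $r2:12, $r3:7, $r4:8, $r5:9, $r6:10, $r7:14}
[1] addi  $r1, $r2, 15  →  {$r0:0, $r1:27, $r2:12, $r3:7, $r4:8, $r5:9, $r6:10, $r7:14}
[2] bne  $r6, $r4, L6  →  {$r0:0, $r1:27, $r2:12, $r3:7, $r4:8, $r5:9, $r6:10, $r7:14}  ⟨branch taken⟩
[3] xor  $r4, $r0, $r3  →  {$r0:0, $r1:27, $r2:12, $r3:7, $r4:7, $r5:9, $r6:10, $r7:14}
[6] nor  $r4, $r1, $r4  →  {$r0:0, $r1:27, $r2:12, $r3:7, $r4:65504, $r5:9, $r6:10, $r7:14}
[7] bne  $r5, $r0, L10  →  {$r0:0, $r1:27, $r2:12, $r3:7, $r4:65504, $r5:9, $r6:10, $r7:14}  ⟨branch taken⟩
[8] or   $r2, $r7, $r6  →  {$r0:0, $r1:27, $r2:14, $r3:7, $r4:65504, $r5:9, $r6:10, $r7:14}
[10] add  $r4, $r3, $r3  →  {$r0:0, $r1:27, $r2:14, $r3:7, $r4:14, $r5:9, $r6:10, $r7:14}

$r0=0 $r1=27 $r2=14 $r3=7 $r4=14 $r5=9 $r6=10 $r7=14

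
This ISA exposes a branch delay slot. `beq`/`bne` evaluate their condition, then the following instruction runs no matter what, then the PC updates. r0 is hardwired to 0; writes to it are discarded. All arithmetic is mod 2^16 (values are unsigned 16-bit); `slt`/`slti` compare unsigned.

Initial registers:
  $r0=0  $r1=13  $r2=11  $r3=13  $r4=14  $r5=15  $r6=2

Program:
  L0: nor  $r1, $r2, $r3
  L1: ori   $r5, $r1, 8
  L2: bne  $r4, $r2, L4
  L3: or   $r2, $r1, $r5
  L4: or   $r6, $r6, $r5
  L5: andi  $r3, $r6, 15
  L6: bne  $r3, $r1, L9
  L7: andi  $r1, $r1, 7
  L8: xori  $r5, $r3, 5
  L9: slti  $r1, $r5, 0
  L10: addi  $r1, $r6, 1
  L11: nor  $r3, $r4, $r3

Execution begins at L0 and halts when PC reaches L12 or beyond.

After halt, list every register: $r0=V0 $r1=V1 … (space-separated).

$r0=0 $r1=65531 $r2=65528 $r3=65521 $r4=14 $r5=65528 $r6=65530

#0 nor  $r1, $r2, $r3 ; 0/65520/11/13/14/15/2
#1 ori   $r5, $r1, 8 ; 0/65520/11/13/14/65528/2
#2 bne  $r4, $r2, L4 ; 0/65520/11/13/14/65528/2 ; →target
#3 or   $r2, $r1, $r5 ; 0/65520/65528/13/14/65528/2
#4 or   $r6, $r6, $r5 ; 0/65520/65528/13/14/65528/65530
#5 andi  $r3, $r6, 15 ; 0/65520/65528/10/14/65528/65530
#6 bne  $r3, $r1, L9 ; 0/65520/65528/10/14/65528/65530 ; →target
#7 andi  $r1, $r1, 7 ; 0/0/65528/10/14/65528/65530
#9 slti  $r1, $r5, 0 ; 0/0/65528/10/14/65528/65530
#10 addi  $r1, $r6, 1 ; 0/65531/65528/10/14/65528/65530
#11 nor  $r3, $r4, $r3 ; 0/65531/65528/65521/14/65528/65530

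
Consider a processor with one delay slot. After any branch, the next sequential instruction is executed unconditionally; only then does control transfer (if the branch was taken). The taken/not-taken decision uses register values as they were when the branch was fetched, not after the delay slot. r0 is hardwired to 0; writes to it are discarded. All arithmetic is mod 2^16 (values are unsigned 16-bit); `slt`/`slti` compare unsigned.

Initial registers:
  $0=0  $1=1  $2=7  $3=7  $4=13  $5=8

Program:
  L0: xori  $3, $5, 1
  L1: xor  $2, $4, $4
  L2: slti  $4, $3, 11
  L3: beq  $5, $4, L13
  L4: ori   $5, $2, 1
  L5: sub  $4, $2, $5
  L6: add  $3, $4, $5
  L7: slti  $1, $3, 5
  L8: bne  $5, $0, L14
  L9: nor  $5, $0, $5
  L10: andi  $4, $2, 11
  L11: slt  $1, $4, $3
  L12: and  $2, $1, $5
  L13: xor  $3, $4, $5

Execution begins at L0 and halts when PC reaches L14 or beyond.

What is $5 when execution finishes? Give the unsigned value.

  step pc=0: xori  $3, $5, 1  regs=(0,1,7,9,13,8)
  step pc=1: xor  $2, $4, $4  regs=(0,1,0,9,13,8)
  step pc=2: slti  $4, $3, 11  regs=(0,1,0,9,1,8)
  step pc=3: beq  $5, $4, L13  cond=F  regs=(0,1,0,9,1,8)
  step pc=4: ori   $5, $2, 1  regs=(0,1,0,9,1,1)
  step pc=5: sub  $4, $2, $5  regs=(0,1,0,9,65535,1)
  step pc=6: add  $3, $4, $5  regs=(0,1,0,0,65535,1)
  step pc=7: slti  $1, $3, 5  regs=(0,1,0,0,65535,1)
  step pc=8: bne  $5, $0, L14  cond=T  regs=(0,1,0,0,65535,1)
  step pc=9: nor  $5, $0, $5  regs=(0,1,0,0,65535,65534)

65534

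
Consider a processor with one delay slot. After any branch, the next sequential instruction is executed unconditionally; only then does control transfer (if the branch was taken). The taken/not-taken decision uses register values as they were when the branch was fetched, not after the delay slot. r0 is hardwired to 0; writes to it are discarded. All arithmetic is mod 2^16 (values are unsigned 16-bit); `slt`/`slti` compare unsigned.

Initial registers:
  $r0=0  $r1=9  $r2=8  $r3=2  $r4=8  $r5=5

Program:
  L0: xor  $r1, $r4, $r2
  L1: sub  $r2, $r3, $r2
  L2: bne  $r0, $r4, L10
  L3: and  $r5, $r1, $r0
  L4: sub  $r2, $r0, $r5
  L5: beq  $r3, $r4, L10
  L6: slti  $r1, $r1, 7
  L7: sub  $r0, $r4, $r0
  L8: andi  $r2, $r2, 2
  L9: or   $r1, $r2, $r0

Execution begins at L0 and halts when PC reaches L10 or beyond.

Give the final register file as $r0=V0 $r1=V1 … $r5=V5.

$r0=0 $r1=0 $r2=65530 $r3=2 $r4=8 $r5=0

  step pc=0: xor  $r1, $r4, $r2  regs=(0,0,8,2,8,5)
  step pc=1: sub  $r2, $r3, $r2  regs=(0,0,65530,2,8,5)
  step pc=2: bne  $r0, $r4, L10  cond=T  regs=(0,0,65530,2,8,5)
  step pc=3: and  $r5, $r1, $r0  regs=(0,0,65530,2,8,0)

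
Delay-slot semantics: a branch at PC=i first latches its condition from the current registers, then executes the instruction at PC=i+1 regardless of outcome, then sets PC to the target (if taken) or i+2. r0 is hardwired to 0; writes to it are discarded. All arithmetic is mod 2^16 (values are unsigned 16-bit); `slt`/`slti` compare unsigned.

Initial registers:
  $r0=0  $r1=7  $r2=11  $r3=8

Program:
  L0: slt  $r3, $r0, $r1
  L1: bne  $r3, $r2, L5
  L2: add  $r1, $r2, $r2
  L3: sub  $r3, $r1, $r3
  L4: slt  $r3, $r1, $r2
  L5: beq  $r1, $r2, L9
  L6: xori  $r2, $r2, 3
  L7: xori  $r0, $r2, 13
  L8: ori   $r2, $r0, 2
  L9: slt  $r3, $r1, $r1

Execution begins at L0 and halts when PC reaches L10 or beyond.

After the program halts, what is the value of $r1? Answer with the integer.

PC=0  slt  $r3, $r0, $r1     | $r0=0 $r1=7 $r2=11 $r3=1
PC=1  bne  $r3, $r2, L5      | $r0=0 $r1=7 $r2=11 $r3=1  [TAKEN]
PC=2  add  $r1, $r2, $r2     | $r0=0 $r1=22 $r2=11 $r3=1
PC=5  beq  $r1, $r2, L9      | $r0=0 $r1=22 $r2=11 $r3=1  [not taken]
PC=6  xori  $r2, $r2, 3      | $r0=0 $r1=22 $r2=8 $r3=1
PC=7  xori  $r0, $r2, 13     | $r0=0 $r1=22 $r2=8 $r3=1
PC=8  ori   $r2, $r0, 2      | $r0=0 $r1=22 $r2=2 $r3=1
PC=9  slt  $r3, $r1, $r1     | $r0=0 $r1=22 $r2=2 $r3=0

22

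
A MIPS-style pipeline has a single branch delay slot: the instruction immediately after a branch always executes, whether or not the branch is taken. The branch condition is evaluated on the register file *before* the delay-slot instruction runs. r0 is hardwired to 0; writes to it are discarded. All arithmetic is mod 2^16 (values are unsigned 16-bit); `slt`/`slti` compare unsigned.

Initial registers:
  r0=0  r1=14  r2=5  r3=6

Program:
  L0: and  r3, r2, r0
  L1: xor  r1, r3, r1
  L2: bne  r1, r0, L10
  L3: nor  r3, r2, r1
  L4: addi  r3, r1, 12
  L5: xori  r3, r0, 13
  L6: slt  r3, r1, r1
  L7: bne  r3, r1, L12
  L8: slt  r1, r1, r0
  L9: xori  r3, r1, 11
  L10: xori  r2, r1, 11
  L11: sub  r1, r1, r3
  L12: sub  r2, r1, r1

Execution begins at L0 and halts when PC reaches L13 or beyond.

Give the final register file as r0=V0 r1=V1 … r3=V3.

[0] and  r3, r2, r0  →  {r0:0, r1:14, r2:5, r3:0}
[1] xor  r1, r3, r1  →  {r0:0, r1:14, r2:5, r3:0}
[2] bne  r1, r0, L10  →  {r0:0, r1:14, r2:5, r3:0}  ⟨branch taken⟩
[3] nor  r3, r2, r1  →  {r0:0, r1:14, r2:5, r3:65520}
[10] xori  r2, r1, 11  →  {r0:0, r1:14, r2:5, r3:65520}
[11] sub  r1, r1, r3  →  {r0:0, r1:30, r2:5, r3:65520}
[12] sub  r2, r1, r1  →  {r0:0, r1:30, r2:0, r3:65520}

r0=0 r1=30 r2=0 r3=65520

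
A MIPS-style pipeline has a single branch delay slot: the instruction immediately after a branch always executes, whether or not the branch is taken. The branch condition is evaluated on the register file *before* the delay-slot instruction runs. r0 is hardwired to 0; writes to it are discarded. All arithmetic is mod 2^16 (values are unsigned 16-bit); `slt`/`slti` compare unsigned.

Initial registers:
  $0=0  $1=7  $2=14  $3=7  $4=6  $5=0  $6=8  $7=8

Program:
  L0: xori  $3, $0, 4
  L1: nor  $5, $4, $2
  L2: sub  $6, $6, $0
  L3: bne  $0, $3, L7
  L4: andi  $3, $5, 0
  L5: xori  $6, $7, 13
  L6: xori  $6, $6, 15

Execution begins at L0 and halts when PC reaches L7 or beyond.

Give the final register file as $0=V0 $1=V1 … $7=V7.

#0 xori  $3, $0, 4 ; 0/7/14/4/6/0/8/8
#1 nor  $5, $4, $2 ; 0/7/14/4/6/65521/8/8
#2 sub  $6, $6, $0 ; 0/7/14/4/6/65521/8/8
#3 bne  $0, $3, L7 ; 0/7/14/4/6/65521/8/8 ; →target
#4 andi  $3, $5, 0 ; 0/7/14/0/6/65521/8/8

$0=0 $1=7 $2=14 $3=0 $4=6 $5=65521 $6=8 $7=8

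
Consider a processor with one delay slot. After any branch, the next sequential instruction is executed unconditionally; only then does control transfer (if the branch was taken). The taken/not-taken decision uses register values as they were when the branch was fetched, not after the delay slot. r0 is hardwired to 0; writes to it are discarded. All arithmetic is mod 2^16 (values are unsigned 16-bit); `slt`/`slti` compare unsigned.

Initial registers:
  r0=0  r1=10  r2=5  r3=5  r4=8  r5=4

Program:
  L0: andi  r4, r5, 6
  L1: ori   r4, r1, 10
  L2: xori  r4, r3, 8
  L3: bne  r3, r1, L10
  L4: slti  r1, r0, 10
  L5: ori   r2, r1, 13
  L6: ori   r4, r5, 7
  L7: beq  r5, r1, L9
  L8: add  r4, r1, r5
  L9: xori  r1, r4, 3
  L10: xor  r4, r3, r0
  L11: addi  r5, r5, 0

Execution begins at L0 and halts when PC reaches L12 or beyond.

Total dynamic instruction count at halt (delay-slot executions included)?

7

  step pc=0: andi  r4, r5, 6  regs=(0,10,5,5,4,4)
  step pc=1: ori   r4, r1, 10  regs=(0,10,5,5,10,4)
  step pc=2: xori  r4, r3, 8  regs=(0,10,5,5,13,4)
  step pc=3: bne  r3, r1, L10  cond=T  regs=(0,10,5,5,13,4)
  step pc=4: slti  r1, r0, 10  regs=(0,1,5,5,13,4)
  step pc=10: xor  r4, r3, r0  regs=(0,1,5,5,5,4)
  step pc=11: addi  r5, r5, 0  regs=(0,1,5,5,5,4)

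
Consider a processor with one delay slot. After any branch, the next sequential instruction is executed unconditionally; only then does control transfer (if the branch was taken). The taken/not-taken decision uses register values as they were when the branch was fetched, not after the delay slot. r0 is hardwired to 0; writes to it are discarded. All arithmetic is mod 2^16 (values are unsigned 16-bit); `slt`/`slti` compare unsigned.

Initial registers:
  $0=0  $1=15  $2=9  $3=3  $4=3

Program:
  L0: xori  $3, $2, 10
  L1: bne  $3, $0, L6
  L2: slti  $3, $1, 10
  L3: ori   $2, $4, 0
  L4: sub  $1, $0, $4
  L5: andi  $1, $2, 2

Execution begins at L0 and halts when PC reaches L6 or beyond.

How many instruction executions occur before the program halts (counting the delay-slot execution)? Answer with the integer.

PC=0  xori  $3, $2, 10       | $0=0 $1=15 $2=9 $3=3 $4=3
PC=1  bne  $3, $0, L6        | $0=0 $1=15 $2=9 $3=3 $4=3  [TAKEN]
PC=2  slti  $3, $1, 10       | $0=0 $1=15 $2=9 $3=0 $4=3

3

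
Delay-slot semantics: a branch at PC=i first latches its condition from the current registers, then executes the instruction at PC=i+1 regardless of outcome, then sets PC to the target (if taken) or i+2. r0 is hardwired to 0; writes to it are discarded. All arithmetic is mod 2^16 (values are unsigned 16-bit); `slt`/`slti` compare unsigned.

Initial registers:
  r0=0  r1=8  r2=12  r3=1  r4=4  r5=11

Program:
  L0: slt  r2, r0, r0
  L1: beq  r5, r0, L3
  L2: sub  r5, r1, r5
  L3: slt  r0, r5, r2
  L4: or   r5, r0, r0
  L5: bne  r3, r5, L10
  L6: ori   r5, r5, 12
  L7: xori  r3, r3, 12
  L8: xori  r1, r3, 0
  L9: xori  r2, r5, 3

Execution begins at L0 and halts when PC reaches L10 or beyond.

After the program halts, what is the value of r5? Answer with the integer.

PC=0  slt  r2, r0, r0        | r0=0 r1=8 r2=0 r3=1 r4=4 r5=11
PC=1  beq  r5, r0, L3        | r0=0 r1=8 r2=0 r3=1 r4=4 r5=11  [not taken]
PC=2  sub  r5, r1, r5        | r0=0 r1=8 r2=0 r3=1 r4=4 r5=65533
PC=3  slt  r0, r5, r2        | r0=0 r1=8 r2=0 r3=1 r4=4 r5=65533
PC=4  or   r5, r0, r0        | r0=0 r1=8 r2=0 r3=1 r4=4 r5=0
PC=5  bne  r3, r5, L10       | r0=0 r1=8 r2=0 r3=1 r4=4 r5=0  [TAKEN]
PC=6  ori   r5, r5, 12       | r0=0 r1=8 r2=0 r3=1 r4=4 r5=12

12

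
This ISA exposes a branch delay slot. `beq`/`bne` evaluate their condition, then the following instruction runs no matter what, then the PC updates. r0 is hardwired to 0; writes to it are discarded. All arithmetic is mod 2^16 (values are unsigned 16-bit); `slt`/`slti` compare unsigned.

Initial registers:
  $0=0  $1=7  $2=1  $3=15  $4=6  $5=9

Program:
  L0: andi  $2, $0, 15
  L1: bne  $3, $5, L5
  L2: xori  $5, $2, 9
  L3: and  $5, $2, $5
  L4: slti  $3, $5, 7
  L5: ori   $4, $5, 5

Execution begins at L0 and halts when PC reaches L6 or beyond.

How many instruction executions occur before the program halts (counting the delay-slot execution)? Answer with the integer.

  step pc=0: andi  $2, $0, 15  regs=(0,7,0,15,6,9)
  step pc=1: bne  $3, $5, L5  cond=T  regs=(0,7,0,15,6,9)
  step pc=2: xori  $5, $2, 9  regs=(0,7,0,15,6,9)
  step pc=5: ori   $4, $5, 5  regs=(0,7,0,15,13,9)

4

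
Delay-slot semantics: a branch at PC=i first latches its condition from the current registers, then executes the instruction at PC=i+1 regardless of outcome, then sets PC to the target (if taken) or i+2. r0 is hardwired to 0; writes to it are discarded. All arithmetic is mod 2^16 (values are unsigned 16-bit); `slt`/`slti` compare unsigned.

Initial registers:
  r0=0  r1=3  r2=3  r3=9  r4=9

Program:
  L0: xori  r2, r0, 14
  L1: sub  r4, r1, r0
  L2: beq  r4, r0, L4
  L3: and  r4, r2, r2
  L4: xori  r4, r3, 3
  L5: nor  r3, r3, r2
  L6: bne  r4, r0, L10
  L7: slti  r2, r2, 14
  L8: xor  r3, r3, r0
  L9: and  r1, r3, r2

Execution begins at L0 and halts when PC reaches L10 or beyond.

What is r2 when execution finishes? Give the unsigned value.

0

  step pc=0: xori  r2, r0, 14  regs=(0,3,14,9,9)
  step pc=1: sub  r4, r1, r0  regs=(0,3,14,9,3)
  step pc=2: beq  r4, r0, L4  cond=F  regs=(0,3,14,9,3)
  step pc=3: and  r4, r2, r2  regs=(0,3,14,9,14)
  step pc=4: xori  r4, r3, 3  regs=(0,3,14,9,10)
  step pc=5: nor  r3, r3, r2  regs=(0,3,14,65520,10)
  step pc=6: bne  r4, r0, L10  cond=T  regs=(0,3,14,65520,10)
  step pc=7: slti  r2, r2, 14  regs=(0,3,0,65520,10)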